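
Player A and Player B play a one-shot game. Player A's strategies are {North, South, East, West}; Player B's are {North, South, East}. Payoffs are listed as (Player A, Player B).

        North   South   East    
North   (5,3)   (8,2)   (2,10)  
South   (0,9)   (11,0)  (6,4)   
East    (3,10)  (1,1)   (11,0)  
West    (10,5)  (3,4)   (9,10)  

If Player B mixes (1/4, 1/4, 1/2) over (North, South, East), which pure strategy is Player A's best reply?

West

Compute Player A's expected payoff from each pure strategy against the given mix.
North: (1/4)·5 + (1/4)·8 + (1/2)·2 = 17/4
South: (1/4)·0 + (1/4)·11 + (1/2)·6 = 23/4
East: (1/4)·3 + (1/4)·1 + (1/2)·11 = 13/2
West: (1/4)·10 + (1/4)·3 + (1/2)·9 = 31/4
Highest expected payoff is 31/4, from West.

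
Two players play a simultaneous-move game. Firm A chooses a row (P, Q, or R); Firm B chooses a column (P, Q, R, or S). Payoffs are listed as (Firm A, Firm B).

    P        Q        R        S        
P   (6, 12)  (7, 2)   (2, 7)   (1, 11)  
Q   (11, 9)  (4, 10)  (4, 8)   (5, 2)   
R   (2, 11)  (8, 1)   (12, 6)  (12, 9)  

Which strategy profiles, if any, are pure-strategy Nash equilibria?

No pure-strategy Nash equilibrium

A profile is a Nash equilibrium when each player is best-responding to the other.
Firm A's best responses — vs P: Q (payoff 11); vs Q: R (payoff 8); vs R: R (payoff 12); vs S: R (payoff 12).
Firm B's best responses — vs P: P (payoff 12); vs Q: Q (payoff 10); vs R: P (payoff 11).
No cell has both players best-responding. For instance, Firm A's best reply to S is R, but against R Firm B prefers P over S.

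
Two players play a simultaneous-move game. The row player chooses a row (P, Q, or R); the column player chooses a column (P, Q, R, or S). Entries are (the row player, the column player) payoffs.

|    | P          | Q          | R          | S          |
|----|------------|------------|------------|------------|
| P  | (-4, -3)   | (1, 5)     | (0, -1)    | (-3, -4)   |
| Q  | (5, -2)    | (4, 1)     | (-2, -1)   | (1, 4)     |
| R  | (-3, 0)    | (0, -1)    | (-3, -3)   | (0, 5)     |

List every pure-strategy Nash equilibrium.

(Q, S)

Check mutual best responses: a cell is a NE iff neither player can gain by unilaterally deviating.
The row player's best responses — vs P: Q (payoff 5); vs Q: Q (payoff 4); vs R: P (payoff 0); vs S: Q (payoff 1).
The column player's best responses — vs P: Q (payoff 5); vs Q: S (payoff 4); vs R: S (payoff 5).
The only mutual best response is (Q, S); neither player gains by switching there.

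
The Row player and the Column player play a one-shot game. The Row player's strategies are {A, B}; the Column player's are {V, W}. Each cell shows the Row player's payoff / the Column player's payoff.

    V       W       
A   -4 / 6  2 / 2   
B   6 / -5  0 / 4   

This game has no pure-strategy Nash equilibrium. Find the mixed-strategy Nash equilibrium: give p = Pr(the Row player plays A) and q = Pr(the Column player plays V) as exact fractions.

In a mixed NE each player is indifferent between their pure strategies, so the opponent's mix sets the indifference.
The Column player indifferent between V and W: p·6 + (1−p)·(-5) = p·2 + (1−p)·4 ⟹ (-5) + 11p = 4 + (-2)p ⟹ p = 9/13.
The Row player indifferent between A and B: q·(-4) + (1−q)·2 = q·6 + (1−q)·0 ⟹ 2 + (-6)q = 0 + 6q ⟹ q = 1/6.

p = 9/13, q = 1/6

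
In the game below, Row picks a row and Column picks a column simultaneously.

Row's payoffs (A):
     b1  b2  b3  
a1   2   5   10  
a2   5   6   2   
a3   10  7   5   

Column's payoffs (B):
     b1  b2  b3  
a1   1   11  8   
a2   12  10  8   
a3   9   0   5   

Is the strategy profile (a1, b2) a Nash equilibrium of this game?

Holding Column at b2: Row gets 5 from a1 but could get 7 by switching to a3. Row has a profitable deviation.

No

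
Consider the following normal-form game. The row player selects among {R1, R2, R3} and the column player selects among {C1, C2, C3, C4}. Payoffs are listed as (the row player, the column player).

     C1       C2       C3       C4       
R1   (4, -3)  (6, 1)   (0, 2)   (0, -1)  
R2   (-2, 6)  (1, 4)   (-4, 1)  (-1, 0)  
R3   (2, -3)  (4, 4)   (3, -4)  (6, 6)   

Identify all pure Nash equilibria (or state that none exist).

Find each player's best response to every opponent strategy; NE are the intersections.
The row player's best responses — vs C1: R1 (payoff 4); vs C2: R1 (payoff 6); vs C3: R3 (payoff 3); vs C4: R3 (payoff 6).
The column player's best responses — vs R1: C3 (payoff 2); vs R2: C1 (payoff 6); vs R3: C4 (payoff 6).
The only mutual best response is (R3, C4); neither player gains by switching there.

(R3, C4)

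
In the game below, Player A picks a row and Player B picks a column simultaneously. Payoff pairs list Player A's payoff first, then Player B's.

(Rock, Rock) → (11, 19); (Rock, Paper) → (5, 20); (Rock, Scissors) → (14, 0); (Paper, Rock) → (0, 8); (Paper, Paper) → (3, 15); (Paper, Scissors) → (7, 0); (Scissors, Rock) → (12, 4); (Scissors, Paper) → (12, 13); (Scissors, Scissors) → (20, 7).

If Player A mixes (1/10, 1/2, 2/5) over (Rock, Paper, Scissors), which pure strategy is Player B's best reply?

Player B's best reply maximizes expected payoff against the mix.
Rock: (1/10)·19 + (1/2)·8 + (2/5)·4 = 15/2
Paper: (1/10)·20 + (1/2)·15 + (2/5)·13 = 147/10
Scissors: (1/10)·0 + (1/2)·0 + (2/5)·7 = 14/5
Highest expected payoff is 147/10, from Paper.

Paper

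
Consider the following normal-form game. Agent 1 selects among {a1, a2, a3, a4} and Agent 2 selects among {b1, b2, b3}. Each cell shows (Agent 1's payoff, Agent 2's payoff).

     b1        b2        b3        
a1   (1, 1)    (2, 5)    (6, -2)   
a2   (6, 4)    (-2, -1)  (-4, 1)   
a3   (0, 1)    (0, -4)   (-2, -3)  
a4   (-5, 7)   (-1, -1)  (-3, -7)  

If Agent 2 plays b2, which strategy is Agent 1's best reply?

With Agent 2 fixed at b2, Agent 1's payoffs are: a1 → 2, a2 → -2, a3 → 0, a4 → -1.
The maximum is 2, achieved by a1.

a1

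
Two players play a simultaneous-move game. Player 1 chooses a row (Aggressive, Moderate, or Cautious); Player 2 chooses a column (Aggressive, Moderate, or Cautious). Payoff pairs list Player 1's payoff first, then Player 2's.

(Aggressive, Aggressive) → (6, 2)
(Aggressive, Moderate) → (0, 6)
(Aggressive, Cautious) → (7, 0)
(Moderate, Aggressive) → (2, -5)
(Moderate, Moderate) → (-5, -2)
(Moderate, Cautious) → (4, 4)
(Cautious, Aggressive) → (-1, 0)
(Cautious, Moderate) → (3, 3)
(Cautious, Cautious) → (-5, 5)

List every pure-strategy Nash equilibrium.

A profile is a Nash equilibrium when each player is best-responding to the other.
Player 1's best responses — vs Aggressive: Aggressive (payoff 6); vs Moderate: Cautious (payoff 3); vs Cautious: Aggressive (payoff 7).
Player 2's best responses — vs Aggressive: Moderate (payoff 6); vs Moderate: Cautious (payoff 4); vs Cautious: Cautious (payoff 5).
No cell has both players best-responding. For instance, Player 1's best reply to Aggressive is Aggressive, but against Aggressive Player 2 prefers Moderate over Aggressive.

None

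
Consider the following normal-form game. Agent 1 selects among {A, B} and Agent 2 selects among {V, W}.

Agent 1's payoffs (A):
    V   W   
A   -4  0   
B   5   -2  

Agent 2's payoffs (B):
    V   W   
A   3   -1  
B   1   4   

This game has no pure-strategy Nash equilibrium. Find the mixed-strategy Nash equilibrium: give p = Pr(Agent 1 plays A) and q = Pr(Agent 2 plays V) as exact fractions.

In a mixed NE each player is indifferent between their pure strategies, so the opponent's mix sets the indifference.
Agent 2 indifferent between V and W: p·3 + (1−p)·1 = p·(-1) + (1−p)·4 ⟹ 1 + 2p = 4 + (-5)p ⟹ p = 3/7.
Agent 1 indifferent between A and B: q·(-4) + (1−q)·0 = q·5 + (1−q)·(-2) ⟹ 0 + (-4)q = (-2) + 7q ⟹ q = 2/11.

p = 3/7, q = 2/11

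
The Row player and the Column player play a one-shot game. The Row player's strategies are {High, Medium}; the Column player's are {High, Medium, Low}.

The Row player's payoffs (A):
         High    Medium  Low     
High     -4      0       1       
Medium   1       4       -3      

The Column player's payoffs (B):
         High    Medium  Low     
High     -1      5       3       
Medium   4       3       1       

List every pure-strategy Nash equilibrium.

(Medium, High)

Check mutual best responses: a cell is a NE iff neither player can gain by unilaterally deviating.
The Row player's best responses — vs High: Medium (payoff 1); vs Medium: Medium (payoff 4); vs Low: High (payoff 1).
The Column player's best responses — vs High: Medium (payoff 5); vs Medium: High (payoff 4).
The only mutual best response is (Medium, High); neither player gains by switching there.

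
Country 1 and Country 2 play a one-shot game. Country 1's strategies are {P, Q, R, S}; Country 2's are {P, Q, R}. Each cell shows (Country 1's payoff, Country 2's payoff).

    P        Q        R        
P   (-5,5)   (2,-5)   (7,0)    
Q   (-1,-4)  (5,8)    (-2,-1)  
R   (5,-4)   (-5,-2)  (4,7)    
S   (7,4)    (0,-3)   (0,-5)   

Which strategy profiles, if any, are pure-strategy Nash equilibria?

(Q, Q) and (S, P)

Find each player's best response to every opponent strategy; NE are the intersections.
Country 1's best responses — vs P: S (payoff 7); vs Q: Q (payoff 5); vs R: P (payoff 7).
Country 2's best responses — vs P: P (payoff 5); vs Q: Q (payoff 8); vs R: R (payoff 7); vs S: P (payoff 4).
Mutual best responses occur at (Q, Q) and (S, P); at each, neither player gains by switching.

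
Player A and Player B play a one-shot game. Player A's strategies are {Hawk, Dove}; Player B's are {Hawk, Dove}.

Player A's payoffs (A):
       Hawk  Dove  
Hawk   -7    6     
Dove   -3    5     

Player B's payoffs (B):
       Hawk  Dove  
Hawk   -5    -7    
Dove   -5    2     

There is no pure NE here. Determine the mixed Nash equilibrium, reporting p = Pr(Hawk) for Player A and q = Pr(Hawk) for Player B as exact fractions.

p = 7/9, q = 1/5

In a mixed NE each player is indifferent between their pure strategies, so the opponent's mix sets the indifference.
Player B indifferent between Hawk and Dove: p·(-5) + (1−p)·(-5) = p·(-7) + (1−p)·2 ⟹ (-5) + 0p = 2 + (-9)p ⟹ p = 7/9.
Player A indifferent between Hawk and Dove: q·(-7) + (1−q)·6 = q·(-3) + (1−q)·5 ⟹ 6 + (-13)q = 5 + (-8)q ⟹ q = 1/5.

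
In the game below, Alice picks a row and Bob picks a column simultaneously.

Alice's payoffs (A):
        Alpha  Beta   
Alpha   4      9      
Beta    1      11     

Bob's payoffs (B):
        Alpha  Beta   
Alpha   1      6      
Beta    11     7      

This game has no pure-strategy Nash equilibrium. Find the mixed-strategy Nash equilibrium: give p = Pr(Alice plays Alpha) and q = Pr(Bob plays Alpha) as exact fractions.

Each player's mixing probability is pinned down by making the *other* player indifferent.
Bob indifferent between Alpha and Beta: p·1 + (1−p)·11 = p·6 + (1−p)·7 ⟹ 11 + (-10)p = 7 + (-1)p ⟹ p = 4/9.
Alice indifferent between Alpha and Beta: q·4 + (1−q)·9 = q·1 + (1−q)·11 ⟹ 9 + (-5)q = 11 + (-10)q ⟹ q = 2/5.

p = 4/9, q = 2/5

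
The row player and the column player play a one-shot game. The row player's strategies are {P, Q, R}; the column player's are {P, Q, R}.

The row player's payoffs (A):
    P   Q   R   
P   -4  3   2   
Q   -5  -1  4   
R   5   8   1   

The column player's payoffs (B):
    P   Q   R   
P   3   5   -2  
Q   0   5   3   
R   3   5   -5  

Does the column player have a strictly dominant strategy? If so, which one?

A strategy is strictly dominant if it gives the column player a strictly higher payoff than every other strategy, against every choice by the opponent.
Q strictly dominates: vs P: 5 > each of {3, -2}; vs Q: 5 > each of {0, 3}; vs R: 5 > each of {3, -5}.

Q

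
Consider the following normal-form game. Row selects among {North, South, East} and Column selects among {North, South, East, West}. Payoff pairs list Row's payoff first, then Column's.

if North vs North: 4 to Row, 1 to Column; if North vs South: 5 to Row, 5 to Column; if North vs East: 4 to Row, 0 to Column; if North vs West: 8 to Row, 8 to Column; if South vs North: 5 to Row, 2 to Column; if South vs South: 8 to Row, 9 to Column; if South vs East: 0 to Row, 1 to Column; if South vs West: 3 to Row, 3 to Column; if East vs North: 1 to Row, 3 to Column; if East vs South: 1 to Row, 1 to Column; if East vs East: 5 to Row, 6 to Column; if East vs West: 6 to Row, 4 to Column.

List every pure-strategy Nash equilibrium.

Find each player's best response to every opponent strategy; NE are the intersections.
Row's best responses — vs North: South (payoff 5); vs South: South (payoff 8); vs East: East (payoff 5); vs West: North (payoff 8).
Column's best responses — vs North: West (payoff 8); vs South: South (payoff 9); vs East: East (payoff 6).
Mutual best responses occur at (North, West), (South, South), and (East, East); at each, neither player gains by switching.

(North, West), (South, South), and (East, East)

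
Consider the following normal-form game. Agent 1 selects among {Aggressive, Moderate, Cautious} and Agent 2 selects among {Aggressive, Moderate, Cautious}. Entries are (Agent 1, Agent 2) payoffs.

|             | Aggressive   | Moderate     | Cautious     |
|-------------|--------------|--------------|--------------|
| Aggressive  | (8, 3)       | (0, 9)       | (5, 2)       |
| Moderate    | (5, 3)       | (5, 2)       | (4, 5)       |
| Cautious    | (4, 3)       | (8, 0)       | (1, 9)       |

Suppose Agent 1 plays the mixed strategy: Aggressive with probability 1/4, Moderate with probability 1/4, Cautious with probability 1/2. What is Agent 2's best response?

Cautious

Compute Agent 2's expected payoff from each pure strategy against the given mix.
Aggressive: (1/4)·3 + (1/4)·3 + (1/2)·3 = 3
Moderate: (1/4)·9 + (1/4)·2 + (1/2)·0 = 11/4
Cautious: (1/4)·2 + (1/4)·5 + (1/2)·9 = 25/4
Highest expected payoff is 25/4, from Cautious.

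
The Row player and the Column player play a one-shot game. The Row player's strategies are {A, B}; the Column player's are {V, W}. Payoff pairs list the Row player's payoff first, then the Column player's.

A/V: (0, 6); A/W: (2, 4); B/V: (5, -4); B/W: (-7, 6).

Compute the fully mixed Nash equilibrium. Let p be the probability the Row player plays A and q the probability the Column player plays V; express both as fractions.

In a mixed NE each player is indifferent between their pure strategies, so the opponent's mix sets the indifference.
The Column player indifferent between V and W: p·6 + (1−p)·(-4) = p·4 + (1−p)·6 ⟹ (-4) + 10p = 6 + (-2)p ⟹ p = 5/6.
The Row player indifferent between A and B: q·0 + (1−q)·2 = q·5 + (1−q)·(-7) ⟹ 2 + (-2)q = (-7) + 12q ⟹ q = 9/14.

p = 5/6, q = 9/14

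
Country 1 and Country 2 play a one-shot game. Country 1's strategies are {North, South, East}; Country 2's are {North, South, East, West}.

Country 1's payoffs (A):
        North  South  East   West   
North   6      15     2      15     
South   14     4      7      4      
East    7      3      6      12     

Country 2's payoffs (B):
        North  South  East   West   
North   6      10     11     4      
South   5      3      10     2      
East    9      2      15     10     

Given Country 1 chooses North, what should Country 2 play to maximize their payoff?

East

With Country 1 fixed at North, Country 2's payoffs are: North → 6, South → 10, East → 11, West → 4.
The maximum is 11, achieved by East.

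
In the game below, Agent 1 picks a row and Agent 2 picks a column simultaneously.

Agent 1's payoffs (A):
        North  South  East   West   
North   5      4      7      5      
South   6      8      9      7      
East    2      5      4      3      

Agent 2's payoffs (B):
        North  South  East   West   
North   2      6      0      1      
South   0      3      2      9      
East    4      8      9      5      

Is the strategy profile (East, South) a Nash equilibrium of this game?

Holding Agent 2 at South: Agent 1 gets 5 from East but could get 8 by switching to South. Agent 1 has a profitable deviation.

No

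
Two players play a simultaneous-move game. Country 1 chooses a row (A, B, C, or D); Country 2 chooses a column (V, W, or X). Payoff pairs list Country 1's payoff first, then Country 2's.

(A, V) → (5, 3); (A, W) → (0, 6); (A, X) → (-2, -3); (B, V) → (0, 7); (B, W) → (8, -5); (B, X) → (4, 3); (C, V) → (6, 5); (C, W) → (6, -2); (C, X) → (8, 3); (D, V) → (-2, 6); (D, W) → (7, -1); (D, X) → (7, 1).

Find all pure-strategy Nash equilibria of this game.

(C, V)

Check mutual best responses: a cell is a NE iff neither player can gain by unilaterally deviating.
Country 1's best responses — vs V: C (payoff 6); vs W: B (payoff 8); vs X: C (payoff 8).
Country 2's best responses — vs A: W (payoff 6); vs B: V (payoff 7); vs C: V (payoff 5); vs D: V (payoff 6).
The only mutual best response is (C, V); neither player gains by switching there.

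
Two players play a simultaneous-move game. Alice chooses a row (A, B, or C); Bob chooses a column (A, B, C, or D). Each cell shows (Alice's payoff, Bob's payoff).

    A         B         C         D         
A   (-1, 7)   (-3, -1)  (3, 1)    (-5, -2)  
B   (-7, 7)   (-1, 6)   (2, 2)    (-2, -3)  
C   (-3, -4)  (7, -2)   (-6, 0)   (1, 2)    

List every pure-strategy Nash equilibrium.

Check mutual best responses: a cell is a NE iff neither player can gain by unilaterally deviating.
Alice's best responses — vs A: A (payoff -1); vs B: C (payoff 7); vs C: A (payoff 3); vs D: C (payoff 1).
Bob's best responses — vs A: A (payoff 7); vs B: A (payoff 7); vs C: D (payoff 2).
Mutual best responses occur at (A, A) and (C, D); at each, neither player gains by switching.

(A, A) and (C, D)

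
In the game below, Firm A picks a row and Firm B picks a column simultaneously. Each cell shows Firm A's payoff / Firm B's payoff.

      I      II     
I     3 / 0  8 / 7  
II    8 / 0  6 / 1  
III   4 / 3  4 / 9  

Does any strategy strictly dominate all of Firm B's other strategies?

II

Check whether one of Firm B's strategies beats all alternatives regardless of what the opponent does.
II strictly dominates: vs I: 7 > 0; vs II: 1 > 0; vs III: 9 > 3.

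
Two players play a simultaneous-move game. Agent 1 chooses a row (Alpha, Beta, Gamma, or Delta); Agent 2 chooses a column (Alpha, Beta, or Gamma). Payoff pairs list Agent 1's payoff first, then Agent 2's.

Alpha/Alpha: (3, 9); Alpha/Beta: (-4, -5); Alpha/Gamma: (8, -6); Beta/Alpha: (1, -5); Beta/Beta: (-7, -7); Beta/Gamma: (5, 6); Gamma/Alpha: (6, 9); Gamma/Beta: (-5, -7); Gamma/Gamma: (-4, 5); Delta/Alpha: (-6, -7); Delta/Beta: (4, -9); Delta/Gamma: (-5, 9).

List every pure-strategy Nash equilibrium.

Check mutual best responses: a cell is a NE iff neither player can gain by unilaterally deviating.
Agent 1's best responses — vs Alpha: Gamma (payoff 6); vs Beta: Delta (payoff 4); vs Gamma: Alpha (payoff 8).
Agent 2's best responses — vs Alpha: Alpha (payoff 9); vs Beta: Gamma (payoff 6); vs Gamma: Alpha (payoff 9); vs Delta: Gamma (payoff 9).
The only mutual best response is (Gamma, Alpha); neither player gains by switching there.

(Gamma, Alpha)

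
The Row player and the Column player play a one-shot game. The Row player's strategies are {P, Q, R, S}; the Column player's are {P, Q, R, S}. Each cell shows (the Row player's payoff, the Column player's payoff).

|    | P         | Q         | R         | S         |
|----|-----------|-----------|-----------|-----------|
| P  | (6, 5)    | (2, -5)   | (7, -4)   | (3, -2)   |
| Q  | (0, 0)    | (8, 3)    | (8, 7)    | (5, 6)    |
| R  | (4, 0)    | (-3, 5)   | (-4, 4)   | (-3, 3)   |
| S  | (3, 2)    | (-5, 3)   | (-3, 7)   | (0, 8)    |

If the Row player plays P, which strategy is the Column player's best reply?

With the Row player fixed at P, the Column player's payoffs are: P → 5, Q → -5, R → -4, S → -2.
The maximum is 5, achieved by P.

P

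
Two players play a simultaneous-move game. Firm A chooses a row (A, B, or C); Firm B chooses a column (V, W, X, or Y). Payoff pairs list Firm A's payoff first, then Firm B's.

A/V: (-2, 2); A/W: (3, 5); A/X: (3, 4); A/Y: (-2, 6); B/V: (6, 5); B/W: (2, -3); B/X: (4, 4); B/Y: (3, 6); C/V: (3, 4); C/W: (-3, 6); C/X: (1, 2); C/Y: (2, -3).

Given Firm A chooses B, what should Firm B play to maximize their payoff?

With Firm A fixed at B, Firm B's payoffs are: V → 5, W → -3, X → 4, Y → 6.
The maximum is 6, achieved by Y.

Y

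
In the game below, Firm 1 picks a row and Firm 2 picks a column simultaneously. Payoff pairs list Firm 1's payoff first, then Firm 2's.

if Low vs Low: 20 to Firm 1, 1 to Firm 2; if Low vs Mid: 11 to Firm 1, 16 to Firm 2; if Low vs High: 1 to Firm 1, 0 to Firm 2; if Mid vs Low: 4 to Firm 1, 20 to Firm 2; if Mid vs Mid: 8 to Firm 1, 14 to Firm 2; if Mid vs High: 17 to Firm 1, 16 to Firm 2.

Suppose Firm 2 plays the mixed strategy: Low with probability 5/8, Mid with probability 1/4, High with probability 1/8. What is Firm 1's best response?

Low

Firm 1's best reply maximizes expected payoff against the mix.
Low: (5/8)·20 + (1/4)·11 + (1/8)·1 = 123/8
Mid: (5/8)·4 + (1/4)·8 + (1/8)·17 = 53/8
Highest expected payoff is 123/8, from Low.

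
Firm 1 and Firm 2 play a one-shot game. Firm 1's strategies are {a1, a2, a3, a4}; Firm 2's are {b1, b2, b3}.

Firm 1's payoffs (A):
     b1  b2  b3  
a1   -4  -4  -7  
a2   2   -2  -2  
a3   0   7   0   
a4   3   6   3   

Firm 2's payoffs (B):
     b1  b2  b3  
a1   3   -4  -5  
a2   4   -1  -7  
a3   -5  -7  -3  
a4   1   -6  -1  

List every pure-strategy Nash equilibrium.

Find each player's best response to every opponent strategy; NE are the intersections.
Firm 1's best responses — vs b1: a4 (payoff 3); vs b2: a3 (payoff 7); vs b3: a4 (payoff 3).
Firm 2's best responses — vs a1: b1 (payoff 3); vs a2: b1 (payoff 4); vs a3: b3 (payoff -3); vs a4: b1 (payoff 1).
The only mutual best response is (a4, b1); neither player gains by switching there.

(a4, b1)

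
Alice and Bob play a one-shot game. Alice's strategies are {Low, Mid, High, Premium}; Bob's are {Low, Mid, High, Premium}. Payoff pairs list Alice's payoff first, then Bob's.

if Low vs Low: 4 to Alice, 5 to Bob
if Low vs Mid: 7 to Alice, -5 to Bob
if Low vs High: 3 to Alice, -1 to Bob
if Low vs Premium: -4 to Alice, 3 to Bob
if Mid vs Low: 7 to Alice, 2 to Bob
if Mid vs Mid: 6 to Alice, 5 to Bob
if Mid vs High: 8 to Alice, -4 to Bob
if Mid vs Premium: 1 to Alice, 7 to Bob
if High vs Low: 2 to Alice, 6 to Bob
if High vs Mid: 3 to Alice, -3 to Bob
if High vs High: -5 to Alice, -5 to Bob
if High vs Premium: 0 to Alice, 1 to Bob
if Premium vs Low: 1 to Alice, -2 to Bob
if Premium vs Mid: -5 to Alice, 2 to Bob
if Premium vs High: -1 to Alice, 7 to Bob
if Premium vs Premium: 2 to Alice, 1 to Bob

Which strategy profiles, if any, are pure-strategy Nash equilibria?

None

Find each player's best response to every opponent strategy; NE are the intersections.
Alice's best responses — vs Low: Mid (payoff 7); vs Mid: Low (payoff 7); vs High: Mid (payoff 8); vs Premium: Premium (payoff 2).
Bob's best responses — vs Low: Low (payoff 5); vs Mid: Premium (payoff 7); vs High: Low (payoff 6); vs Premium: High (payoff 7).
No cell has both players best-responding. For instance, Alice's best reply to Premium is Premium, but against Premium Bob prefers High over Premium.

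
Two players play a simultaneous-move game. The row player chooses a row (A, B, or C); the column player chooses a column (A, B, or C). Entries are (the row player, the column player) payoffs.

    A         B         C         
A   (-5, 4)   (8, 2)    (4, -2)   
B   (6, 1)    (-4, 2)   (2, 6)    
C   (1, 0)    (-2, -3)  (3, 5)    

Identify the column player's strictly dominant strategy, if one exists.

No strictly dominant strategy

Check whether one of the column player's strategies beats all alternatives regardless of what the opponent does.
A is not dominant: against B, B gives 2 > 1.
B is not dominant: against A, A gives 4 > 2.
C is not dominant: against A, A gives 4 > -2.
No single strategy is best against every opponent action.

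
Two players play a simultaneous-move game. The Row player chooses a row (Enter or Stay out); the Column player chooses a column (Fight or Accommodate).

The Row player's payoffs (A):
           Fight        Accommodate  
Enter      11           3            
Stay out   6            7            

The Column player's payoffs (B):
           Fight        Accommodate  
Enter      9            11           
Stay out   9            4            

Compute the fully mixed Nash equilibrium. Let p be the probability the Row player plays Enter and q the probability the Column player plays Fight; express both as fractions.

p = 5/7, q = 4/9

In a mixed NE each player is indifferent between their pure strategies, so the opponent's mix sets the indifference.
The Column player indifferent between Fight and Accommodate: p·9 + (1−p)·9 = p·11 + (1−p)·4 ⟹ 9 + 0p = 4 + 7p ⟹ p = 5/7.
The Row player indifferent between Enter and Stay out: q·11 + (1−q)·3 = q·6 + (1−q)·7 ⟹ 3 + 8q = 7 + (-1)q ⟹ q = 4/9.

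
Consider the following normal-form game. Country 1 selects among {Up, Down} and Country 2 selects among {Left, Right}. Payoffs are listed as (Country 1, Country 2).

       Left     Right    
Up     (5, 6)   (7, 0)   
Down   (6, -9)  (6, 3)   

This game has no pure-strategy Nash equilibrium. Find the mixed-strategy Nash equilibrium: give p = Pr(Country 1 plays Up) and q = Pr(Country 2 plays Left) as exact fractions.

p = 2/3, q = 1/2

In a mixed NE each player is indifferent between their pure strategies, so the opponent's mix sets the indifference.
Country 2 indifferent between Left and Right: p·6 + (1−p)·(-9) = p·0 + (1−p)·3 ⟹ (-9) + 15p = 3 + (-3)p ⟹ p = 2/3.
Country 1 indifferent between Up and Down: q·5 + (1−q)·7 = q·6 + (1−q)·6 ⟹ 7 + (-2)q = 6 + 0q ⟹ q = 1/2.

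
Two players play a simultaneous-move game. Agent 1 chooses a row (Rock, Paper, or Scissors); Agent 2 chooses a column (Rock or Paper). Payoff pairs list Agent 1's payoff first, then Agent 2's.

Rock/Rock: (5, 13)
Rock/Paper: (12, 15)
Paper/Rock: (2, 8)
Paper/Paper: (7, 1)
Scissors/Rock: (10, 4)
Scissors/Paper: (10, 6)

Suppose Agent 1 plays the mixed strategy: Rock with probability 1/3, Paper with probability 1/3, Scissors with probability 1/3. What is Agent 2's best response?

Rock

Compute Agent 2's expected payoff from each pure strategy against the given mix.
Rock: (1/3)·13 + (1/3)·8 + (1/3)·4 = 25/3
Paper: (1/3)·15 + (1/3)·1 + (1/3)·6 = 22/3
Highest expected payoff is 25/3, from Rock.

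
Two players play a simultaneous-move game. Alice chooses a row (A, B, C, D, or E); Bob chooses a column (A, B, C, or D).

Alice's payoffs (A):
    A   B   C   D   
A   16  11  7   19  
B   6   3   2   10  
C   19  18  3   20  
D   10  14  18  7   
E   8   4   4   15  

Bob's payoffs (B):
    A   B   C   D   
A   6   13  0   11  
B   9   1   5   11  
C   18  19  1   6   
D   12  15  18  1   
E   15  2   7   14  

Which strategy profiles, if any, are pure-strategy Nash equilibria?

(C, B) and (D, C)

A profile is a Nash equilibrium when each player is best-responding to the other.
Alice's best responses — vs A: C (payoff 19); vs B: C (payoff 18); vs C: D (payoff 18); vs D: C (payoff 20).
Bob's best responses — vs A: B (payoff 13); vs B: D (payoff 11); vs C: B (payoff 19); vs D: C (payoff 18); vs E: A (payoff 15).
Mutual best responses occur at (C, B) and (D, C); at each, neither player gains by switching.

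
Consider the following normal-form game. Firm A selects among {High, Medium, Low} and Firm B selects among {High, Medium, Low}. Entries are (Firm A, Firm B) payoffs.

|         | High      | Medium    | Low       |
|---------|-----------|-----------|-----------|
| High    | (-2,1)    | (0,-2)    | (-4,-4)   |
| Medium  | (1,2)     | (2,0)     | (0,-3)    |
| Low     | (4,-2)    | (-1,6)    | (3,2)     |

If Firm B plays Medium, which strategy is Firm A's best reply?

With Firm B fixed at Medium, Firm A's payoffs are: High → 0, Medium → 2, Low → -1.
The maximum is 2, achieved by Medium.

Medium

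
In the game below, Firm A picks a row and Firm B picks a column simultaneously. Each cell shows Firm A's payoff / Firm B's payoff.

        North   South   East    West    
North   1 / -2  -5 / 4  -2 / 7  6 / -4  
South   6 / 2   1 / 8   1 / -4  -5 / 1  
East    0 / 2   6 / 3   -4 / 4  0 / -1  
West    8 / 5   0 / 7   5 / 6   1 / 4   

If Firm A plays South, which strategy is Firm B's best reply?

South

With Firm A fixed at South, Firm B's payoffs are: North → 2, South → 8, East → -4, West → 1.
The maximum is 8, achieved by South.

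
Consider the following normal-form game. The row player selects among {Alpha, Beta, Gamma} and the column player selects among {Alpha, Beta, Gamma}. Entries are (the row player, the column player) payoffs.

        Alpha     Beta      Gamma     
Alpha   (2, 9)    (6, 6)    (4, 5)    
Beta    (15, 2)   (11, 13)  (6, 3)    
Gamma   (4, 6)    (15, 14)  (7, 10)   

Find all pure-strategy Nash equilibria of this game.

Check mutual best responses: a cell is a NE iff neither player can gain by unilaterally deviating.
The row player's best responses — vs Alpha: Beta (payoff 15); vs Beta: Gamma (payoff 15); vs Gamma: Gamma (payoff 7).
The column player's best responses — vs Alpha: Alpha (payoff 9); vs Beta: Beta (payoff 13); vs Gamma: Beta (payoff 14).
The only mutual best response is (Gamma, Beta); neither player gains by switching there.

(Gamma, Beta)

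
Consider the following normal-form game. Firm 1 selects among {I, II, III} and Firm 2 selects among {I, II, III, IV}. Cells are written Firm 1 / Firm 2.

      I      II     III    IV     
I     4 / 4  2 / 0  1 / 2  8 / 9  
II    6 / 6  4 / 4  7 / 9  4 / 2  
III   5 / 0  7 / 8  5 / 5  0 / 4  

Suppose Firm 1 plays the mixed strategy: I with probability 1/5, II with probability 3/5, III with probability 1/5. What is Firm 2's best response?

Firm 2's best reply maximizes expected payoff against the mix.
I: (1/5)·4 + (3/5)·6 + (1/5)·0 = 22/5
II: (1/5)·0 + (3/5)·4 + (1/5)·8 = 4
III: (1/5)·2 + (3/5)·9 + (1/5)·5 = 34/5
IV: (1/5)·9 + (3/5)·2 + (1/5)·4 = 19/5
Highest expected payoff is 34/5, from III.

III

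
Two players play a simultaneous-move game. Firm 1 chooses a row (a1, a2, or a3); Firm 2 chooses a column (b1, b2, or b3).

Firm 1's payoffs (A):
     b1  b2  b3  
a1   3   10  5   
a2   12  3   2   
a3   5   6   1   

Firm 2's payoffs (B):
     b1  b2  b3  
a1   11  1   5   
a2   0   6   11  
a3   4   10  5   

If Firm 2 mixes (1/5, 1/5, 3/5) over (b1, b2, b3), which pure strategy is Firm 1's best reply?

Firm 1's best reply maximizes expected payoff against the mix.
a1: (1/5)·3 + (1/5)·10 + (3/5)·5 = 28/5
a2: (1/5)·12 + (1/5)·3 + (3/5)·2 = 21/5
a3: (1/5)·5 + (1/5)·6 + (3/5)·1 = 14/5
Highest expected payoff is 28/5, from a1.

a1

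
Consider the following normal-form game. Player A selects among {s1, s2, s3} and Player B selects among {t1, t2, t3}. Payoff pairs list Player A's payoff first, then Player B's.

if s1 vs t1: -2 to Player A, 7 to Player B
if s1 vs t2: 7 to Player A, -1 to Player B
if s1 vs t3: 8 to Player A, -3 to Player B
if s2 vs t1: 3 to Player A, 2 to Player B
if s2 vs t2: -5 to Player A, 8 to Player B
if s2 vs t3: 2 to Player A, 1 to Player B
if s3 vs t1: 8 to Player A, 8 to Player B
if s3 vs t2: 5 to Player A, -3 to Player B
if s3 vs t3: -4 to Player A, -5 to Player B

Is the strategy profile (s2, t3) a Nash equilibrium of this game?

Holding Player B at t3: Player A gets 2 from s2 but could get 8 by switching to s1. Player A has a profitable deviation.

No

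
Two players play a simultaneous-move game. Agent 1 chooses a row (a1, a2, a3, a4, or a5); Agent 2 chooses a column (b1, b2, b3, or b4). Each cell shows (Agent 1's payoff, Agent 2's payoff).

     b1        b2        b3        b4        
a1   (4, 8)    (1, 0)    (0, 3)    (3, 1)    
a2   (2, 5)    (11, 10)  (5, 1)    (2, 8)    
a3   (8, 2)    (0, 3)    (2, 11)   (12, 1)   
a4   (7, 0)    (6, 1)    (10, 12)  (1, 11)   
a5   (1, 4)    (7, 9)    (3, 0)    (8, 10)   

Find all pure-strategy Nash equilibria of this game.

(a2, b2) and (a4, b3)

Check mutual best responses: a cell is a NE iff neither player can gain by unilaterally deviating.
Agent 1's best responses — vs b1: a3 (payoff 8); vs b2: a2 (payoff 11); vs b3: a4 (payoff 10); vs b4: a3 (payoff 12).
Agent 2's best responses — vs a1: b1 (payoff 8); vs a2: b2 (payoff 10); vs a3: b3 (payoff 11); vs a4: b3 (payoff 12); vs a5: b4 (payoff 10).
Mutual best responses occur at (a2, b2) and (a4, b3); at each, neither player gains by switching.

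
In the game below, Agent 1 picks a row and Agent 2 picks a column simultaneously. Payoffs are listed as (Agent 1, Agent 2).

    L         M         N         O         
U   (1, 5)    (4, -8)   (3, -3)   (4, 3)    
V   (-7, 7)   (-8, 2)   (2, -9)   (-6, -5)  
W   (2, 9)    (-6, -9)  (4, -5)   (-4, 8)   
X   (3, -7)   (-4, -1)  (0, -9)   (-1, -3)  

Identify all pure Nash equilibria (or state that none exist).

There is no pure-strategy Nash equilibrium

Find each player's best response to every opponent strategy; NE are the intersections.
Agent 1's best responses — vs L: X (payoff 3); vs M: U (payoff 4); vs N: W (payoff 4); vs O: U (payoff 4).
Agent 2's best responses — vs U: L (payoff 5); vs V: L (payoff 7); vs W: L (payoff 9); vs X: M (payoff -1).
No cell has both players best-responding. For instance, Agent 1's best reply to L is X, but against X Agent 2 prefers M over L.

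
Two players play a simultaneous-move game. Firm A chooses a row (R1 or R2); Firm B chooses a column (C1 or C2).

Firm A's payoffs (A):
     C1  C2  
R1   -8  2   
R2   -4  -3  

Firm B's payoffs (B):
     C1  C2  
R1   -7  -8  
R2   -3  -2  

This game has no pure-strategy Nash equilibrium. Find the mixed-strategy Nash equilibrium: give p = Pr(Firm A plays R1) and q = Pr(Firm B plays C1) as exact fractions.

p = 1/2, q = 5/9

In a mixed NE each player is indifferent between their pure strategies, so the opponent's mix sets the indifference.
Firm B indifferent between C1 and C2: p·(-7) + (1−p)·(-3) = p·(-8) + (1−p)·(-2) ⟹ (-3) + (-4)p = (-2) + (-6)p ⟹ p = 1/2.
Firm A indifferent between R1 and R2: q·(-8) + (1−q)·2 = q·(-4) + (1−q)·(-3) ⟹ 2 + (-10)q = (-3) + (-1)q ⟹ q = 5/9.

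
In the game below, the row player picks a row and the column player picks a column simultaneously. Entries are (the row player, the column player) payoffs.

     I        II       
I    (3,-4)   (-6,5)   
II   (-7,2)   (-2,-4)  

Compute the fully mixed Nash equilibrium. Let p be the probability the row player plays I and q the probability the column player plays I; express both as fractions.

p = 2/5, q = 2/7

Each player's mixing probability is pinned down by making the *other* player indifferent.
The column player indifferent between I and II: p·(-4) + (1−p)·2 = p·5 + (1−p)·(-4) ⟹ 2 + (-6)p = (-4) + 9p ⟹ p = 2/5.
The row player indifferent between I and II: q·3 + (1−q)·(-6) = q·(-7) + (1−q)·(-2) ⟹ (-6) + 9q = (-2) + (-5)q ⟹ q = 2/7.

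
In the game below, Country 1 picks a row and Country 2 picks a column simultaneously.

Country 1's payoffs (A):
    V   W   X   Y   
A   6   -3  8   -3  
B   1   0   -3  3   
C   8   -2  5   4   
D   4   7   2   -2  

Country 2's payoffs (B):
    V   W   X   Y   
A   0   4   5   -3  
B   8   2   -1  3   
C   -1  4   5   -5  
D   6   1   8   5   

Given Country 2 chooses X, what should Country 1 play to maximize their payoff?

A

With Country 2 fixed at X, Country 1's payoffs are: A → 8, B → -3, C → 5, D → 2.
The maximum is 8, achieved by A.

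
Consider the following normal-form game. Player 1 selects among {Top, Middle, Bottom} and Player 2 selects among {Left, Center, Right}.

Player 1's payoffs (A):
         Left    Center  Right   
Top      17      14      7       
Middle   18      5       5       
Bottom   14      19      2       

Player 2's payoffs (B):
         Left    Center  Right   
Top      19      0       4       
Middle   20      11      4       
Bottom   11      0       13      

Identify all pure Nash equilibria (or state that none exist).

(Middle, Left)

Find each player's best response to every opponent strategy; NE are the intersections.
Player 1's best responses — vs Left: Middle (payoff 18); vs Center: Bottom (payoff 19); vs Right: Top (payoff 7).
Player 2's best responses — vs Top: Left (payoff 19); vs Middle: Left (payoff 20); vs Bottom: Right (payoff 13).
The only mutual best response is (Middle, Left); neither player gains by switching there.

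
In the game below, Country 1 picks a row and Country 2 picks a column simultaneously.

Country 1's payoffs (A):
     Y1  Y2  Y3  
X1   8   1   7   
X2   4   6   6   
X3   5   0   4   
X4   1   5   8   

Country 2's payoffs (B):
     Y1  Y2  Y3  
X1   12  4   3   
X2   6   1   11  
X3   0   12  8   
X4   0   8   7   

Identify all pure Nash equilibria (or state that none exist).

Check mutual best responses: a cell is a NE iff neither player can gain by unilaterally deviating.
Country 1's best responses — vs Y1: X1 (payoff 8); vs Y2: X2 (payoff 6); vs Y3: X4 (payoff 8).
Country 2's best responses — vs X1: Y1 (payoff 12); vs X2: Y3 (payoff 11); vs X3: Y2 (payoff 12); vs X4: Y2 (payoff 8).
The only mutual best response is (X1, Y1); neither player gains by switching there.

(X1, Y1)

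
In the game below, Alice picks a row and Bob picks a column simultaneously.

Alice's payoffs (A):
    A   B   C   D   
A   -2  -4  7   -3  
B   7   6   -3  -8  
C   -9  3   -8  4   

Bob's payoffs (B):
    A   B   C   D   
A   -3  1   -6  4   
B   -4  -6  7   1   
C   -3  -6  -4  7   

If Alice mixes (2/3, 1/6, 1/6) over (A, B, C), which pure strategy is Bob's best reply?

D

Compute Bob's expected payoff from each pure strategy against the given mix.
A: (2/3)·(-3) + (1/6)·(-4) + (1/6)·(-3) = -19/6
B: (2/3)·1 + (1/6)·(-6) + (1/6)·(-6) = -4/3
C: (2/3)·(-6) + (1/6)·7 + (1/6)·(-4) = -7/2
D: (2/3)·4 + (1/6)·1 + (1/6)·7 = 4
Highest expected payoff is 4, from D.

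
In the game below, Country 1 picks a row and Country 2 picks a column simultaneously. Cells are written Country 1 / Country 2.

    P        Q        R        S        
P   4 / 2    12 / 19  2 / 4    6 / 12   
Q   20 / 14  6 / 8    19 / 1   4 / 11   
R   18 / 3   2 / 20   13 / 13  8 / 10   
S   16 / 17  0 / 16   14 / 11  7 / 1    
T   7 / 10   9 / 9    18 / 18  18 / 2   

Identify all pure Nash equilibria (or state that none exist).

(P, Q) and (Q, P)

A profile is a Nash equilibrium when each player is best-responding to the other.
Country 1's best responses — vs P: Q (payoff 20); vs Q: P (payoff 12); vs R: Q (payoff 19); vs S: T (payoff 18).
Country 2's best responses — vs P: Q (payoff 19); vs Q: P (payoff 14); vs R: Q (payoff 20); vs S: P (payoff 17); vs T: R (payoff 18).
Mutual best responses occur at (P, Q) and (Q, P); at each, neither player gains by switching.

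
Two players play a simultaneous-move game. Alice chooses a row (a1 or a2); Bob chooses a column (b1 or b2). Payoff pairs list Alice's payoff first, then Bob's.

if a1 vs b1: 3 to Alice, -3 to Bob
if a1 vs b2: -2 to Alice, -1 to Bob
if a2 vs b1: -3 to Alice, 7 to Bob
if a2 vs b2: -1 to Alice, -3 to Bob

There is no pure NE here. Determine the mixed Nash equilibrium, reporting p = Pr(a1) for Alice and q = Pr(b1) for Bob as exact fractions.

p = 5/6, q = 1/7

In a mixed NE each player is indifferent between their pure strategies, so the opponent's mix sets the indifference.
Bob indifferent between b1 and b2: p·(-3) + (1−p)·7 = p·(-1) + (1−p)·(-3) ⟹ 7 + (-10)p = (-3) + 2p ⟹ p = 5/6.
Alice indifferent between a1 and a2: q·3 + (1−q)·(-2) = q·(-3) + (1−q)·(-1) ⟹ (-2) + 5q = (-1) + (-2)q ⟹ q = 1/7.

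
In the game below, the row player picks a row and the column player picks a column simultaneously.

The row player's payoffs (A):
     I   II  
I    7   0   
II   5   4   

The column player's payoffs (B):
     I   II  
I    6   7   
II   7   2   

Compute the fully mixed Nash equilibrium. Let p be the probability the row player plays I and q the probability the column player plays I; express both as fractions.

p = 5/6, q = 2/3

In a mixed NE each player is indifferent between their pure strategies, so the opponent's mix sets the indifference.
The column player indifferent between I and II: p·6 + (1−p)·7 = p·7 + (1−p)·2 ⟹ 7 + (-1)p = 2 + 5p ⟹ p = 5/6.
The row player indifferent between I and II: q·7 + (1−q)·0 = q·5 + (1−q)·4 ⟹ 0 + 7q = 4 + 1q ⟹ q = 2/3.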